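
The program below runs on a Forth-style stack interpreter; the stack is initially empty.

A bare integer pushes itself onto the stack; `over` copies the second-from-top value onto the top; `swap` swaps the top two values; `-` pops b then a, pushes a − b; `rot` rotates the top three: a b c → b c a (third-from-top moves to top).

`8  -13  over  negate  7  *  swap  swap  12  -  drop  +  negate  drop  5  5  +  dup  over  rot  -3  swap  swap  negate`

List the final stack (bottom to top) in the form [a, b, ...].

[10, 10, 10, 3]

8      → 8
-13    → 8 -13
over   → 8 -13 8
negate → 8 -13 -8
7      → 8 -13 -8 7
*      → 8 -13 -56
swap   → 8 -56 -13
swap   → 8 -13 -56
12     → 8 -13 -56 12
-      → 8 -13 -68
drop   → 8 -13
+      → -5
negate → 5
drop   → (empty)
5      → 5
5      → 5 5
+      → 10
dup    → 10 10
over   → 10 10 10
rot    → 10 10 10
-3     → 10 10 10 -3
swap   → 10 10 -3 10
swap   → 10 10 10 -3
negate → 10 10 10 3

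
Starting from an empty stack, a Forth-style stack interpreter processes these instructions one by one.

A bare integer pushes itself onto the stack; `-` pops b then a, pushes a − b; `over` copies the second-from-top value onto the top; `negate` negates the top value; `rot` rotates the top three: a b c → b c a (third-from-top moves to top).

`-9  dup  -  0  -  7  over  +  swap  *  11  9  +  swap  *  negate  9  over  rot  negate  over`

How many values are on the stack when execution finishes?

4

-9     -> -9
dup    -> -9 -9
-      -> 0
0      -> 0 0
-      -> 0
7      -> 0 7
over   -> 0 7 0
+      -> 0 7
swap   -> 7 0
*      -> 0
11     -> 0 11
9      -> 0 11 9
+      -> 0 20
swap   -> 20 0
*      -> 0
negate -> 0
9      -> 0 9
over   -> 0 9 0
rot    -> 9 0 0
negate -> 9 0 0
over   -> 9 0 0 0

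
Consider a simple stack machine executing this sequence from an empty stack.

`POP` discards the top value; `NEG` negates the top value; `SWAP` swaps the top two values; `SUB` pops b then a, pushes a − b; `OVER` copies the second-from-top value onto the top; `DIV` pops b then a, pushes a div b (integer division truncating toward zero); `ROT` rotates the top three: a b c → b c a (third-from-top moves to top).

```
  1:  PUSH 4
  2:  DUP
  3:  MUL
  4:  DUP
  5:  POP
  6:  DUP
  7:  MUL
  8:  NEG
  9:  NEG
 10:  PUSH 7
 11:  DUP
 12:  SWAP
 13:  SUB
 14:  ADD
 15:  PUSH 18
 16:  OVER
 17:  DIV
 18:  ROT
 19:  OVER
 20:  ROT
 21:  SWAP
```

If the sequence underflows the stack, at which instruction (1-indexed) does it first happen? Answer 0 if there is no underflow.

PUSH 4  -> 4
DUP     -> 4 4
MUL     -> 16
DUP     -> 16 16
POP     -> 16
DUP     -> 16 16
MUL     -> 256
NEG     -> -256
NEG     -> 256
PUSH 7  -> 256 7
DUP     -> 256 7 7
SWAP    -> 256 7 7
SUB     -> 256 0
ADD     -> 256
PUSH 18 -> 256 18
OVER    -> 256 18 256
DIV     -> 256 0
ROT  — needs 3 operands, stack has 2 → underflow

18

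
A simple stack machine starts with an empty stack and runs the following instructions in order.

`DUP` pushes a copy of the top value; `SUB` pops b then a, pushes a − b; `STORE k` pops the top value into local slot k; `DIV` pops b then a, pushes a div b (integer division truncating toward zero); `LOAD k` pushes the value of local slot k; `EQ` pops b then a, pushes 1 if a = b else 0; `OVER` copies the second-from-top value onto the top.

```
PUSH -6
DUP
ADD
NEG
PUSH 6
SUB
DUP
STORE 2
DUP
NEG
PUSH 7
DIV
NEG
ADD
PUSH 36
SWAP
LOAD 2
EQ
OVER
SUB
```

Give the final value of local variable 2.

6

PUSH -6 : -6
DUP     : -6 -6
ADD     : -12
NEG     : 12
PUSH 6  : 12 6
SUB     : 6
DUP     : 6 6
STORE 2 : 6
DUP     : 6 6
NEG     : 6 -6
PUSH 7  : 6 -6 7
DIV     : 6 0
NEG     : 6 0
ADD     : 6
PUSH 36 : 6 36
SWAP    : 36 6
LOAD 2  : 36 6 6
EQ      : 36 1
OVER    : 36 1 36
SUB     : 36 -35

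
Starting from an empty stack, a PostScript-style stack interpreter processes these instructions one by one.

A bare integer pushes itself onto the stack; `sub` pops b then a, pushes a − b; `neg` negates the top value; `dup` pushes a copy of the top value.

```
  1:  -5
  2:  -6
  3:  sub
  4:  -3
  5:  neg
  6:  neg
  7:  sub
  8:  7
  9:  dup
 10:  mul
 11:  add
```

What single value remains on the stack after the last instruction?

-5  : [-5]
-6  : [-5, -6]
sub : [1]
-3  : [1, -3]
neg : [1, 3]
neg : [1, -3]
sub : [4]
7   : [4, 7]
dup : [4, 7, 7]
mul : [4, 49]
add : [53]

53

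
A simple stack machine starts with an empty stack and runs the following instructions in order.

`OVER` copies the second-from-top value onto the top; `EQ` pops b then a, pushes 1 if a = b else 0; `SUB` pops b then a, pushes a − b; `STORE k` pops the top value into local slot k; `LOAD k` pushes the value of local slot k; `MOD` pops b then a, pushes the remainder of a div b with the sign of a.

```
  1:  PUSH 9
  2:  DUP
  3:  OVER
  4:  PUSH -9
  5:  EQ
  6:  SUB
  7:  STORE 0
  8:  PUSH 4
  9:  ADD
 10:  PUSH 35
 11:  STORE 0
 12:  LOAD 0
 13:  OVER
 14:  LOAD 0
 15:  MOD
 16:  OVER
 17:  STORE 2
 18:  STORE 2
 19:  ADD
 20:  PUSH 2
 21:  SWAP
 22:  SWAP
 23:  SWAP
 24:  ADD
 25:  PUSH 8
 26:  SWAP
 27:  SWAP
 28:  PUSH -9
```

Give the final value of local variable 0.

PUSH 9  -> 9
DUP     -> 9 9
OVER    -> 9 9 9
PUSH -9 -> 9 9 9 -9
EQ      -> 9 9 0
SUB     -> 9 9
STORE 0 -> 9
PUSH 4  -> 9 4
ADD     -> 13
PUSH 35 -> 13 35
STORE 0 -> 13
LOAD 0  -> 13 35
OVER    -> 13 35 13
LOAD 0  -> 13 35 13 35
MOD     -> 13 35 13
OVER    -> 13 35 13 35
STORE 2 -> 13 35 13
STORE 2 -> 13 35
ADD     -> 48
PUSH 2  -> 48 2
SWAP    -> 2 48
SWAP    -> 48 2
SWAP    -> 2 48
ADD     -> 50
PUSH 8  -> 50 8
SWAP    -> 8 50
SWAP    -> 50 8
PUSH -9 -> 50 8 -9

35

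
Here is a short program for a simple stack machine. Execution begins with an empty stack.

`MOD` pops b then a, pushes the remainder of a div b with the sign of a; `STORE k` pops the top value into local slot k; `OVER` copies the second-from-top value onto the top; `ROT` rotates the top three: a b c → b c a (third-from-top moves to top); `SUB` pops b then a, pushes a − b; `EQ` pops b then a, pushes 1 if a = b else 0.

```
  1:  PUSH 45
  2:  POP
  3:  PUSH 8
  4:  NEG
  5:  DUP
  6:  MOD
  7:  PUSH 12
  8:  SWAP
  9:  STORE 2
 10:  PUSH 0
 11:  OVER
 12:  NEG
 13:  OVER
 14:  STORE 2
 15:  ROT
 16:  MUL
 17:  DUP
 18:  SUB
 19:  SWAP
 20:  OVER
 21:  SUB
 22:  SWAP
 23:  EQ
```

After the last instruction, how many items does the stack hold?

PUSH 45  [45]
POP      []
PUSH 8   [8]
NEG      [-8]
DUP      [-8, -8]
MOD      [0]
PUSH 12  [0, 12]
SWAP     [12, 0]
STORE 2  [12]
PUSH 0   [12, 0]
OVER     [12, 0, 12]
NEG      [12, 0, -12]
OVER     [12, 0, -12, 0]
STORE 2  [12, 0, -12]
ROT      [0, -12, 12]
MUL      [0, -144]
DUP      [0, -144, -144]
SUB      [0, 0]
SWAP     [0, 0]
OVER     [0, 0, 0]
SUB      [0, 0]
SWAP     [0, 0]
EQ       [1]

1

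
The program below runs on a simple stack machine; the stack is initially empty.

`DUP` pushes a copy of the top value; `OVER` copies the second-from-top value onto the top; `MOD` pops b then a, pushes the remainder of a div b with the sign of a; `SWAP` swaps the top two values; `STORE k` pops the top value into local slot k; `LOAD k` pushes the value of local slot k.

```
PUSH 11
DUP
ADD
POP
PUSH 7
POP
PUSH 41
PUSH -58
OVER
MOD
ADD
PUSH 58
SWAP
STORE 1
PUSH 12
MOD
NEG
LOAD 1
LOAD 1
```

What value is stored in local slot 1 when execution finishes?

PUSH 11  -> [11]
DUP      -> [11, 11]
ADD      -> [22]
POP      -> []
PUSH 7   -> [7]
POP      -> []
PUSH 41  -> [41]
PUSH -58 -> [41, -58]
OVER     -> [41, -58, 41]
MOD      -> [41, -17]
ADD      -> [24]
PUSH 58  -> [24, 58]
SWAP     -> [58, 24]
STORE 1  -> [58]
PUSH 12  -> [58, 12]
MOD      -> [10]
NEG      -> [-10]
LOAD 1   -> [-10, 24]
LOAD 1   -> [-10, 24, 24]

24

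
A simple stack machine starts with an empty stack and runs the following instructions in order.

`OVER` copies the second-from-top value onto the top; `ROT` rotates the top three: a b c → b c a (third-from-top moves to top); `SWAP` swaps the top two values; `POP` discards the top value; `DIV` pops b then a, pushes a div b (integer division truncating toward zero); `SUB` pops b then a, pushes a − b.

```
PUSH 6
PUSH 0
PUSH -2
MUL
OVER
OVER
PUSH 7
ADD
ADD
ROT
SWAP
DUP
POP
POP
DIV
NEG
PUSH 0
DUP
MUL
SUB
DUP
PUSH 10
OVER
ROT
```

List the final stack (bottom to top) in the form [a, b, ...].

PUSH 6  : [6]
PUSH 0  : [6, 0]
PUSH -2 : [6, 0, -2]
MUL     : [6, 0]
OVER    : [6, 0, 6]
OVER    : [6, 0, 6, 0]
PUSH 7  : [6, 0, 6, 0, 7]
ADD     : [6, 0, 6, 7]
ADD     : [6, 0, 13]
ROT     : [0, 13, 6]
SWAP    : [0, 6, 13]
DUP     : [0, 6, 13, 13]
POP     : [0, 6, 13]
POP     : [0, 6]
DIV     : [0]
NEG     : [0]
PUSH 0  : [0, 0]
DUP     : [0, 0, 0]
MUL     : [0, 0]
SUB     : [0]
DUP     : [0, 0]
PUSH 10 : [0, 0, 10]
OVER    : [0, 0, 10, 0]
ROT     : [0, 10, 0, 0]

[0, 10, 0, 0]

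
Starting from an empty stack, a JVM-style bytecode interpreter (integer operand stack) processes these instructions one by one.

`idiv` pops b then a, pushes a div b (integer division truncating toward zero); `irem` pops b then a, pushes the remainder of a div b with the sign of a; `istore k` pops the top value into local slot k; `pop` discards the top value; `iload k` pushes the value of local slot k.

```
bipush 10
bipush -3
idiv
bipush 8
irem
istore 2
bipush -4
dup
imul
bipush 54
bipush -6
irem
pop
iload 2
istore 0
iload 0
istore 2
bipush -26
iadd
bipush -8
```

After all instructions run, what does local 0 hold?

-3

bipush 10  → 10
bipush -3  → 10 -3
idiv       → -3
bipush 8   → -3 8
irem       → -3
istore 2   → (empty)
bipush -4  → -4
dup        → -4 -4
imul       → 16
bipush 54  → 16 54
bipush -6  → 16 54 -6
irem       → 16 0
pop        → 16
iload 2    → 16 -3
istore 0   → 16
iload 0    → 16 -3
istore 2   → 16
bipush -26 → 16 -26
iadd       → -10
bipush -8  → -10 -8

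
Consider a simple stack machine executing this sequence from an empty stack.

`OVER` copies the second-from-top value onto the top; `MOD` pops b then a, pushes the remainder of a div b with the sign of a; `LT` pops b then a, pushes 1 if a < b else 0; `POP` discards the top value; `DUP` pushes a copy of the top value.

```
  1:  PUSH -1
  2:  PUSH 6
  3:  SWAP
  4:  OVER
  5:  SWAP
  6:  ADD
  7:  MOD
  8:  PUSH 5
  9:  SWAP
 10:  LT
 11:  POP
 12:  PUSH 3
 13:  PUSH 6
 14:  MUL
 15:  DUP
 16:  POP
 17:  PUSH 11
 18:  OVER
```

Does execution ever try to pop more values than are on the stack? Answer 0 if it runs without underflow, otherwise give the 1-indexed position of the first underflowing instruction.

PUSH -1 -> [-1]
PUSH 6  -> [-1, 6]
SWAP    -> [6, -1]
OVER    -> [6, -1, 6]
SWAP    -> [6, 6, -1]
ADD     -> [6, 5]
MOD     -> [1]
PUSH 5  -> [1, 5]
SWAP    -> [5, 1]
LT      -> [0]
POP     -> []
PUSH 3  -> [3]
PUSH 6  -> [3, 6]
MUL     -> [18]
DUP     -> [18, 18]
POP     -> [18]
PUSH 11 -> [18, 11]
OVER    -> [18, 11, 18]

0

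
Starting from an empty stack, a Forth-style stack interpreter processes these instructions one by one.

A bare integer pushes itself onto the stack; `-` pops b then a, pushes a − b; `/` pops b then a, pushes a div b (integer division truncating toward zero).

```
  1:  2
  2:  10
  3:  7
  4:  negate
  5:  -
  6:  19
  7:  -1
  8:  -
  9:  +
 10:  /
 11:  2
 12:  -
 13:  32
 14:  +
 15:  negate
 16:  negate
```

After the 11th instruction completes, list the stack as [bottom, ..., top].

2      → [2]
10     → [2, 10]
7      → [2, 10, 7]
negate → [2, 10, -7]
-      → [2, 17]
19     → [2, 17, 19]
-1     → [2, 17, 19, -1]
-      → [2, 17, 20]
+      → [2, 37]
/      → [0]
2      → [0, 2]

[0, 2]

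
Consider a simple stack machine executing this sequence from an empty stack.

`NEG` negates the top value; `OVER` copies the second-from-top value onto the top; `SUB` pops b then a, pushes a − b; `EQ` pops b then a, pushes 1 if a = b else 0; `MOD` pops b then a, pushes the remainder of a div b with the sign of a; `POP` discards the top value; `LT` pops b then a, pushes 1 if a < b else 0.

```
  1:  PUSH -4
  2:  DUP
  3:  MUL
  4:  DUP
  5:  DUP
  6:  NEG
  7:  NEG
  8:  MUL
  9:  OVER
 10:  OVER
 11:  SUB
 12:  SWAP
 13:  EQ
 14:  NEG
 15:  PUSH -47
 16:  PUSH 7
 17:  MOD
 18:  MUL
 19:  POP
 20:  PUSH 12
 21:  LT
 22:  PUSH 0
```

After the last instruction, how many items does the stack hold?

2

PUSH -4   -4
DUP       -4 -4
MUL       16
DUP       16 16
DUP       16 16 16
NEG       16 16 -16
NEG       16 16 16
MUL       16 256
OVER      16 256 16
OVER      16 256 16 256
SUB       16 256 -240
SWAP      16 -240 256
EQ        16 0
NEG       16 0
PUSH -47  16 0 -47
PUSH 7    16 0 -47 7
MOD       16 0 -5
MUL       16 0
POP       16
PUSH 12   16 12
LT        0
PUSH 0    0 0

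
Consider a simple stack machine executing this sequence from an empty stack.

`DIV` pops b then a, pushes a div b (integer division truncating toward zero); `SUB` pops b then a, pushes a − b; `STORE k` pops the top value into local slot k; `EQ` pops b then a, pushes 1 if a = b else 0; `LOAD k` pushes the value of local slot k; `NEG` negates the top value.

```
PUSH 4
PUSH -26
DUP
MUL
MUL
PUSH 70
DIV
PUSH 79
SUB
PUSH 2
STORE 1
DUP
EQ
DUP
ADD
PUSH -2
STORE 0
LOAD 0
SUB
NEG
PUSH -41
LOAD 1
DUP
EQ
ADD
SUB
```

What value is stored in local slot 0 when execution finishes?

PUSH 4    4
PUSH -26  4 -26
DUP       4 -26 -26
MUL       4 676
MUL       2704
PUSH 70   2704 70
DIV       38
PUSH 79   38 79
SUB       -41
PUSH 2    -41 2
STORE 1   -41
DUP       -41 -41
EQ        1
DUP       1 1
ADD       2
PUSH -2   2 -2
STORE 0   2
LOAD 0    2 -2
SUB       4
NEG       -4
PUSH -41  -4 -41
LOAD 1    -4 -41 2
DUP       -4 -41 2 2
EQ        -4 -41 1
ADD       -4 -40
SUB       36

-2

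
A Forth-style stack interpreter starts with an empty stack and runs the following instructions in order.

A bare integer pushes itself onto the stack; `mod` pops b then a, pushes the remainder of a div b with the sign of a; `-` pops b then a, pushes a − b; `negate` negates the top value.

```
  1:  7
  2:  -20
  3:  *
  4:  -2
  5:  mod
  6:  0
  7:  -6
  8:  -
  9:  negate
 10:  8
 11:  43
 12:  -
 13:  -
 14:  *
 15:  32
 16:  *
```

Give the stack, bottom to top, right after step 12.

[0, -6, -35]

7      → 7
-20    → 7 -20
*      → -140
-2     → -140 -2
mod    → 0
0      → 0 0
-6     → 0 0 -6
-      → 0 6
negate → 0 -6
8      → 0 -6 8
43     → 0 -6 8 43
-      → 0 -6 -35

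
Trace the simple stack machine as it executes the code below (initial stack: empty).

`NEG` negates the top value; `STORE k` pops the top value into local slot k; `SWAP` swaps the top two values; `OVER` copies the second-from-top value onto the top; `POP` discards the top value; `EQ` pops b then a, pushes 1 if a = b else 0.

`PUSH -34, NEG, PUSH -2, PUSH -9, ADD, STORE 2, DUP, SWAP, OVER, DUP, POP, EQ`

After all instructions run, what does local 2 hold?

-11

PUSH -34 : -34
NEG      : 34
PUSH -2  : 34 -2
PUSH -9  : 34 -2 -9
ADD      : 34 -11
STORE 2  : 34
DUP      : 34 34
SWAP     : 34 34
OVER     : 34 34 34
DUP      : 34 34 34 34
POP      : 34 34 34
EQ       : 34 1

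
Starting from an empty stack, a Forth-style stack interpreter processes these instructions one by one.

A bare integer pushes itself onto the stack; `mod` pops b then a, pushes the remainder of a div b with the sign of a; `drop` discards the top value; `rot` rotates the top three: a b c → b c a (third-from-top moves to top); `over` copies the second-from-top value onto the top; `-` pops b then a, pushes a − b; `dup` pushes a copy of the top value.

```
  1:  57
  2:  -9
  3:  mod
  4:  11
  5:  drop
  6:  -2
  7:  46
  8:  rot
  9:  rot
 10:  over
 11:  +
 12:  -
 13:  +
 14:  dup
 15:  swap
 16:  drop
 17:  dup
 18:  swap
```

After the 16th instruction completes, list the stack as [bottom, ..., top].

[48]

57   -> [57]
-9   -> [57, -9]
mod  -> [3]
11   -> [3, 11]
drop -> [3]
-2   -> [3, -2]
46   -> [3, -2, 46]
rot  -> [-2, 46, 3]
rot  -> [46, 3, -2]
over -> [46, 3, -2, 3]
+    -> [46, 3, 1]
-    -> [46, 2]
+    -> [48]
dup  -> [48, 48]
swap -> [48, 48]
drop -> [48]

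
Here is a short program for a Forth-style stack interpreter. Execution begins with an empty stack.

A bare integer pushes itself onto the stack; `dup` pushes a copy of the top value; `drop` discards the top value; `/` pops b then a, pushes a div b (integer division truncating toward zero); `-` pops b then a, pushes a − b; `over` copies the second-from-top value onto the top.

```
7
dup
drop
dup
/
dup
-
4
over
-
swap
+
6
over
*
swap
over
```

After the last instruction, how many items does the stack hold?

3

7    : 7
dup  : 7 7
drop : 7
dup  : 7 7
/    : 1
dup  : 1 1
-    : 0
4    : 0 4
over : 0 4 0
-    : 0 4
swap : 4 0
+    : 4
6    : 4 6
over : 4 6 4
*    : 4 24
swap : 24 4
over : 24 4 24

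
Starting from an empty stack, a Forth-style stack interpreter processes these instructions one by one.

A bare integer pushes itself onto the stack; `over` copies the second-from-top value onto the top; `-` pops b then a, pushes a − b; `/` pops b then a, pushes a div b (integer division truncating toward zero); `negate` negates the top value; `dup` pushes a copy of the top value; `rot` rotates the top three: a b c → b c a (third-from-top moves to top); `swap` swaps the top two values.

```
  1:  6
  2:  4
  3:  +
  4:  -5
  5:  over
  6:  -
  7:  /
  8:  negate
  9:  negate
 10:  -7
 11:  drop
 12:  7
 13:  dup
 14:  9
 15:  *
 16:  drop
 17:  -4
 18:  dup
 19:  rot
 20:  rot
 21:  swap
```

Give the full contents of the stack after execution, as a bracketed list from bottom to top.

6      → [6]
4      → [6, 4]
+      → [10]
-5     → [10, -5]
over   → [10, -5, 10]
-      → [10, -15]
/      → [0]
negate → [0]
negate → [0]
-7     → [0, -7]
drop   → [0]
7      → [0, 7]
dup    → [0, 7, 7]
9      → [0, 7, 7, 9]
*      → [0, 7, 63]
drop   → [0, 7]
-4     → [0, 7, -4]
dup    → [0, 7, -4, -4]
rot    → [0, -4, -4, 7]
rot    → [0, -4, 7, -4]
swap   → [0, -4, -4, 7]

[0, -4, -4, 7]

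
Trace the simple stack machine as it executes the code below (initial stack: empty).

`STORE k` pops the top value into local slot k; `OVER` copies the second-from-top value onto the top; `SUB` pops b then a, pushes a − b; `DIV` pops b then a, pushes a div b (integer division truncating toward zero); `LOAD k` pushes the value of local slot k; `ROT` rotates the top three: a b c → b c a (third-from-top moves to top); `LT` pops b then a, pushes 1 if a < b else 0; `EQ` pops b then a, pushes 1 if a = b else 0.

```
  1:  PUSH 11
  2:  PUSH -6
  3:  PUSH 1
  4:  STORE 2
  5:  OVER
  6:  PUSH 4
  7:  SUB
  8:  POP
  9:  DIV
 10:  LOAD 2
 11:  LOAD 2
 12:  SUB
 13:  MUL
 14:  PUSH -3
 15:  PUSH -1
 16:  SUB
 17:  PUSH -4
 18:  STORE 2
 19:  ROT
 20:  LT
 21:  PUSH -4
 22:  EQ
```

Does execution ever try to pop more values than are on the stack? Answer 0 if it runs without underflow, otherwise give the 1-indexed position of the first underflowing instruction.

PUSH 11 → 11
PUSH -6 → 11 -6
PUSH 1  → 11 -6 1
STORE 2 → 11 -6
OVER    → 11 -6 11
PUSH 4  → 11 -6 11 4
SUB     → 11 -6 7
POP     → 11 -6
DIV     → -1
LOAD 2  → -1 1
LOAD 2  → -1 1 1
SUB     → -1 0
MUL     → 0
PUSH -3 → 0 -3
PUSH -1 → 0 -3 -1
SUB     → 0 -2
PUSH -4 → 0 -2 -4
STORE 2 → 0 -2
ROT  — needs 3 operands, stack has 2 → underflow

19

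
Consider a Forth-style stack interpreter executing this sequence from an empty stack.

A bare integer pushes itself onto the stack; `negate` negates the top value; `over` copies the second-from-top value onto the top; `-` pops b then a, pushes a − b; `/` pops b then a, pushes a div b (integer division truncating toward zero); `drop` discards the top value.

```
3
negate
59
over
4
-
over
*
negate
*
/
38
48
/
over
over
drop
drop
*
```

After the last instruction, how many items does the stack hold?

1

3       [3]
negate  [-3]
59      [-3, 59]
over    [-3, 59, -3]
4       [-3, 59, -3, 4]
-       [-3, 59, -7]
over    [-3, 59, -7, 59]
*       [-3, 59, -413]
negate  [-3, 59, 413]
*       [-3, 24367]
/       [0]
38      [0, 38]
48      [0, 38, 48]
/       [0, 0]
over    [0, 0, 0]
over    [0, 0, 0, 0]
drop    [0, 0, 0]
drop    [0, 0]
*       [0]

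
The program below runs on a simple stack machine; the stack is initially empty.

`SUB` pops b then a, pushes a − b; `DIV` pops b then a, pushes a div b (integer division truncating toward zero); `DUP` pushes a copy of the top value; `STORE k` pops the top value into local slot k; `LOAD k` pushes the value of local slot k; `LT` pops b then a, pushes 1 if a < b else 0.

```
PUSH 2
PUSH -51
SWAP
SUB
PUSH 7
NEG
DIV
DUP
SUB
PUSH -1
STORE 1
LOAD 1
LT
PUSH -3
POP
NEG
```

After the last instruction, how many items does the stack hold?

1

PUSH 2    [2]
PUSH -51  [2, -51]
SWAP      [-51, 2]
SUB       [-53]
PUSH 7    [-53, 7]
NEG       [-53, -7]
DIV       [7]
DUP       [7, 7]
SUB       [0]
PUSH -1   [0, -1]
STORE 1   [0]
LOAD 1    [0, -1]
LT        [0]
PUSH -3   [0, -3]
POP       [0]
NEG       [0]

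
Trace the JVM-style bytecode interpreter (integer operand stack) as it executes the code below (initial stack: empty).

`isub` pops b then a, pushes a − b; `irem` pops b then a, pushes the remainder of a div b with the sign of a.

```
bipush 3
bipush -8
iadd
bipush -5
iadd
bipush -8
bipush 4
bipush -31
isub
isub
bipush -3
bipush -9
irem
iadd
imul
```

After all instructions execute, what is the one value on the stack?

bipush 3   : [3]
bipush -8  : [3, -8]
iadd       : [-5]
bipush -5  : [-5, -5]
iadd       : [-10]
bipush -8  : [-10, -8]
bipush 4   : [-10, -8, 4]
bipush -31 : [-10, -8, 4, -31]
isub       : [-10, -8, 35]
isub       : [-10, -43]
bipush -3  : [-10, -43, -3]
bipush -9  : [-10, -43, -3, -9]
irem       : [-10, -43, -3]
iadd       : [-10, -46]
imul       : [460]

460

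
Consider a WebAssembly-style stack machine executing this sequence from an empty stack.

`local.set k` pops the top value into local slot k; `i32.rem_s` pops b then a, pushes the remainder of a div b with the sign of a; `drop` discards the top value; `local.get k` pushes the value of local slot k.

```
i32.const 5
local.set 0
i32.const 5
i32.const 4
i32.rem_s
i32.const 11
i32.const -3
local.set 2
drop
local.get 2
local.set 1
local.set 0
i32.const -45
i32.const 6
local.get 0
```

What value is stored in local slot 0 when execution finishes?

i32.const 5   → 5
local.set 0   → (empty)
i32.const 5   → 5
i32.const 4   → 5 4
i32.rem_s     → 1
i32.const 11  → 1 11
i32.const -3  → 1 11 -3
local.set 2   → 1 11
drop          → 1
local.get 2   → 1 -3
local.set 1   → 1
local.set 0   → (empty)
i32.const -45 → -45
i32.const 6   → -45 6
local.get 0   → -45 6 1

1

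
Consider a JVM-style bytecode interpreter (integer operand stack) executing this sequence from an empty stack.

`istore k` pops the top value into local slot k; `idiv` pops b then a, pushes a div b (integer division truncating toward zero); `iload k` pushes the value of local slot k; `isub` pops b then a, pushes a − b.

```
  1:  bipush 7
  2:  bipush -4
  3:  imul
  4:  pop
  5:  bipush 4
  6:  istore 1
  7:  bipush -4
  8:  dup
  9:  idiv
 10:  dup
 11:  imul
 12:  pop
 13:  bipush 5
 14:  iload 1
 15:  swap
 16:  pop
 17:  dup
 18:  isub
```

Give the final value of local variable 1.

bipush 7  -> 7
bipush -4 -> 7 -4
imul      -> -28
pop       -> (empty)
bipush 4  -> 4
istore 1  -> (empty)
bipush -4 -> -4
dup       -> -4 -4
idiv      -> 1
dup       -> 1 1
imul      -> 1
pop       -> (empty)
bipush 5  -> 5
iload 1   -> 5 4
swap      -> 4 5
pop       -> 4
dup       -> 4 4
isub      -> 0

4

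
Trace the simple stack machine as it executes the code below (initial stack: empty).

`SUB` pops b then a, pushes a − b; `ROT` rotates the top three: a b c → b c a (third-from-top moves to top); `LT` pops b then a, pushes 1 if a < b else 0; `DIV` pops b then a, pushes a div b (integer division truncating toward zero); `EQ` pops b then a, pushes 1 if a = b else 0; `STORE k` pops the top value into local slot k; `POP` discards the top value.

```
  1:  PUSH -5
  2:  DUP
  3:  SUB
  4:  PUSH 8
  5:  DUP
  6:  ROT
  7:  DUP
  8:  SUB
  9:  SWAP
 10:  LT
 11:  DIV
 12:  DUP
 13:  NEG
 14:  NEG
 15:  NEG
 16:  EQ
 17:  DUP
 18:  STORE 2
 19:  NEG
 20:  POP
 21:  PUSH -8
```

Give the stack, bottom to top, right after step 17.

PUSH -5 : -5
DUP     : -5 -5
SUB     : 0
PUSH 8  : 0 8
DUP     : 0 8 8
ROT     : 8 8 0
DUP     : 8 8 0 0
SUB     : 8 8 0
SWAP    : 8 0 8
LT      : 8 1
DIV     : 8
DUP     : 8 8
NEG     : 8 -8
NEG     : 8 8
NEG     : 8 -8
EQ      : 0
DUP     : 0 0

[0, 0]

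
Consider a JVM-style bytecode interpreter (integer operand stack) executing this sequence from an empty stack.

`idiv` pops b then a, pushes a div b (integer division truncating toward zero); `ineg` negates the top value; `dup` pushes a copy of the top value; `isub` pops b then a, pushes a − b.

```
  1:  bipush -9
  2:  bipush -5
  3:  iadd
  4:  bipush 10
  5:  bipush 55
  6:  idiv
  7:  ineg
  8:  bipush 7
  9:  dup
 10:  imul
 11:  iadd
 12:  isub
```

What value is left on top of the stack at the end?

bipush -9  [-9]
bipush -5  [-9, -5]
iadd       [-14]
bipush 10  [-14, 10]
bipush 55  [-14, 10, 55]
idiv       [-14, 0]
ineg       [-14, 0]
bipush 7   [-14, 0, 7]
dup        [-14, 0, 7, 7]
imul       [-14, 0, 49]
iadd       [-14, 49]
isub       [-63]

-63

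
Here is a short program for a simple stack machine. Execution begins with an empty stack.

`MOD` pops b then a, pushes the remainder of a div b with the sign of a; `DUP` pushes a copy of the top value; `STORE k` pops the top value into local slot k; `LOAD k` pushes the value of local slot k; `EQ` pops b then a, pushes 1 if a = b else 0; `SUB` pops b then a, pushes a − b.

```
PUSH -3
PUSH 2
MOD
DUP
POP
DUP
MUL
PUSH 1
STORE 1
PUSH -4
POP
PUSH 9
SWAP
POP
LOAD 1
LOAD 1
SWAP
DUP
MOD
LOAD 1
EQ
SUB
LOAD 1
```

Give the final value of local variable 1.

1

PUSH -3  [-3]
PUSH 2   [-3, 2]
MOD      [-1]
DUP      [-1, -1]
POP      [-1]
DUP      [-1, -1]
MUL      [1]
PUSH 1   [1, 1]
STORE 1  [1]
PUSH -4  [1, -4]
POP      [1]
PUSH 9   [1, 9]
SWAP     [9, 1]
POP      [9]
LOAD 1   [9, 1]
LOAD 1   [9, 1, 1]
SWAP     [9, 1, 1]
DUP      [9, 1, 1, 1]
MOD      [9, 1, 0]
LOAD 1   [9, 1, 0, 1]
EQ       [9, 1, 0]
SUB      [9, 1]
LOAD 1   [9, 1, 1]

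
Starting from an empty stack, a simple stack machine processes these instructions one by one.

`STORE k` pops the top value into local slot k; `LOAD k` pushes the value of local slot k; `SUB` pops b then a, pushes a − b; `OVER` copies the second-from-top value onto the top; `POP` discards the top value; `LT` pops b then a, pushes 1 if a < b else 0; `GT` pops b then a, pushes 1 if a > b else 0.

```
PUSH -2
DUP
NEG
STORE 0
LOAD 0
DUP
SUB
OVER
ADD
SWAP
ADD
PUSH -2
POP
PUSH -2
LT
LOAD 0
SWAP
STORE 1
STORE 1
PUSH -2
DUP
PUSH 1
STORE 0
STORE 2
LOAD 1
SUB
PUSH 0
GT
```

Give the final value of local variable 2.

PUSH -2 : -2
DUP     : -2 -2
NEG     : -2 2
STORE 0 : -2
LOAD 0  : -2 2
DUP     : -2 2 2
SUB     : -2 0
OVER    : -2 0 -2
ADD     : -2 -2
SWAP    : -2 -2
ADD     : -4
PUSH -2 : -4 -2
POP     : -4
PUSH -2 : -4 -2
LT      : 1
LOAD 0  : 1 2
SWAP    : 2 1
STORE 1 : 2
STORE 1 : (empty)
PUSH -2 : -2
DUP     : -2 -2
PUSH 1  : -2 -2 1
STORE 0 : -2 -2
STORE 2 : -2
LOAD 1  : -2 2
SUB     : -4
PUSH 0  : -4 0
GT      : 0

-2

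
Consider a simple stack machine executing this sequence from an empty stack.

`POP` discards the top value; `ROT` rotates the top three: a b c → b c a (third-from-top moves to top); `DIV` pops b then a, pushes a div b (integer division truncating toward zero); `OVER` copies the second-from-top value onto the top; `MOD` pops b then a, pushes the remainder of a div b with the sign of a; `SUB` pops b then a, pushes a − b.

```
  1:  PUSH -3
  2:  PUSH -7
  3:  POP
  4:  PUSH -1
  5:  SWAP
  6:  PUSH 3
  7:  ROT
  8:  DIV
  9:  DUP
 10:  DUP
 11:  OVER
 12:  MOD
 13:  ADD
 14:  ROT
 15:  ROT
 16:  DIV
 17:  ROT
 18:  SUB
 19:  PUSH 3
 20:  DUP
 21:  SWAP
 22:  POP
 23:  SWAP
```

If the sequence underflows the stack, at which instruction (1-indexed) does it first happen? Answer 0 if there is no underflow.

17

PUSH -3 -> -3
PUSH -7 -> -3 -7
POP     -> -3
PUSH -1 -> -3 -1
SWAP    -> -1 -3
PUSH 3  -> -1 -3 3
ROT     -> -3 3 -1
DIV     -> -3 -3
DUP     -> -3 -3 -3
DUP     -> -3 -3 -3 -3
OVER    -> -3 -3 -3 -3 -3
MOD     -> -3 -3 -3 0
ADD     -> -3 -3 -3
ROT     -> -3 -3 -3
ROT     -> -3 -3 -3
DIV     -> -3 1
ROT  — needs 3 operands, stack has 2 → underflow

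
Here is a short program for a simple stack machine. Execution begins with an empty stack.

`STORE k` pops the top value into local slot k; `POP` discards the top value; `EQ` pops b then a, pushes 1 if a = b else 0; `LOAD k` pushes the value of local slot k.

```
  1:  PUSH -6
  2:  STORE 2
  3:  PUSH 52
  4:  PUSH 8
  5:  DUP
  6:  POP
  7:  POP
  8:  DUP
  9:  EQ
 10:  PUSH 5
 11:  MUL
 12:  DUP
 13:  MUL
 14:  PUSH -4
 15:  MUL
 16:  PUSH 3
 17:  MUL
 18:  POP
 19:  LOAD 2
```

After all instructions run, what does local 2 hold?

-6

PUSH -6 → [-6]
STORE 2 → []
PUSH 52 → [52]
PUSH 8  → [52, 8]
DUP     → [52, 8, 8]
POP     → [52, 8]
POP     → [52]
DUP     → [52, 52]
EQ      → [1]
PUSH 5  → [1, 5]
MUL     → [5]
DUP     → [5, 5]
MUL     → [25]
PUSH -4 → [25, -4]
MUL     → [-100]
PUSH 3  → [-100, 3]
MUL     → [-300]
POP     → []
LOAD 2  → [-6]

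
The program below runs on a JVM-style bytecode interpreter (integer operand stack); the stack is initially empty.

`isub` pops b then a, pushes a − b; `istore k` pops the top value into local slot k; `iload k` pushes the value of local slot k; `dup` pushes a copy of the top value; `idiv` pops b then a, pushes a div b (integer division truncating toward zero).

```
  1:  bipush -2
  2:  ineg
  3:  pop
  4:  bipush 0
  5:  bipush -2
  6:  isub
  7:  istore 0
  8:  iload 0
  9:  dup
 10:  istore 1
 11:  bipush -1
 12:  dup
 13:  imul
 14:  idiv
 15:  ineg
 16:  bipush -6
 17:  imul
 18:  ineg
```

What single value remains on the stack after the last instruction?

-12

bipush -2  -2
ineg       2
pop        (empty)
bipush 0   0
bipush -2  0 -2
isub       2
istore 0   (empty)
iload 0    2
dup        2 2
istore 1   2
bipush -1  2 -1
dup        2 -1 -1
imul       2 1
idiv       2
ineg       -2
bipush -6  -2 -6
imul       12
ineg       -12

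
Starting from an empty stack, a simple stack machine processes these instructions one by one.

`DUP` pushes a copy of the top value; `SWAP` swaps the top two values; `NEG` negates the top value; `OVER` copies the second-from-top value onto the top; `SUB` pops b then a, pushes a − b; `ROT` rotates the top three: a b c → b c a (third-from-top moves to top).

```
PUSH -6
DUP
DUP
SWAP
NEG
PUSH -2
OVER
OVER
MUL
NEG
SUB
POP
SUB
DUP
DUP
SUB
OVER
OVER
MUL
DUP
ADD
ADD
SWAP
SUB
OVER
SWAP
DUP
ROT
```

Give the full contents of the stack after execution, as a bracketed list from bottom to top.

[-6, 12, 12, -6]

PUSH -6  -6
DUP      -6 -6
DUP      -6 -6 -6
SWAP     -6 -6 -6
NEG      -6 -6 6
PUSH -2  -6 -6 6 -2
OVER     -6 -6 6 -2 6
OVER     -6 -6 6 -2 6 -2
MUL      -6 -6 6 -2 -12
NEG      -6 -6 6 -2 12
SUB      -6 -6 6 -14
POP      -6 -6 6
SUB      -6 -12
DUP      -6 -12 -12
DUP      -6 -12 -12 -12
SUB      -6 -12 0
OVER     -6 -12 0 -12
OVER     -6 -12 0 -12 0
MUL      -6 -12 0 0
DUP      -6 -12 0 0 0
ADD      -6 -12 0 0
ADD      -6 -12 0
SWAP     -6 0 -12
SUB      -6 12
OVER     -6 12 -6
SWAP     -6 -6 12
DUP      -6 -6 12 12
ROT      -6 12 12 -6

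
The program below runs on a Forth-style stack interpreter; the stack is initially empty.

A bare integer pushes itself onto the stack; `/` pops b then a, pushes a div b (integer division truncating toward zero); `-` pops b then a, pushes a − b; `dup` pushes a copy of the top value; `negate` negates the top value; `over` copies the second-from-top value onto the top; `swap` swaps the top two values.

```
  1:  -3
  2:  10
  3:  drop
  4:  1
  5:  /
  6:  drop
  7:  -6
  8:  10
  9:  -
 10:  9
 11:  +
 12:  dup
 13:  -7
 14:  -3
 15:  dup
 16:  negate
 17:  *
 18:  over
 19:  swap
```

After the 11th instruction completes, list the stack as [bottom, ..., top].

[-7]

-3    -3
10    -3 10
drop  -3
1     -3 1
/     -3
drop  (empty)
-6    -6
10    -6 10
-     -16
9     -16 9
+     -7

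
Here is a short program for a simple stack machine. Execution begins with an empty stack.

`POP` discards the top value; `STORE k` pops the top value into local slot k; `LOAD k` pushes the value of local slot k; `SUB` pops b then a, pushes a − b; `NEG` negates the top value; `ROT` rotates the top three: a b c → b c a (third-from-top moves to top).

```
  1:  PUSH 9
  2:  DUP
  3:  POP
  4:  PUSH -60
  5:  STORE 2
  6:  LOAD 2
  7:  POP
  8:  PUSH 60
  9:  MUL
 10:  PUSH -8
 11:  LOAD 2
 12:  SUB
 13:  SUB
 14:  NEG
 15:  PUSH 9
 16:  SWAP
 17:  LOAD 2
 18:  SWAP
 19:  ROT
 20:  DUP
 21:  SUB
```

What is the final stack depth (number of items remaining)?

3

PUSH 9   -> 9
DUP      -> 9 9
POP      -> 9
PUSH -60 -> 9 -60
STORE 2  -> 9
LOAD 2   -> 9 -60
POP      -> 9
PUSH 60  -> 9 60
MUL      -> 540
PUSH -8  -> 540 -8
LOAD 2   -> 540 -8 -60
SUB      -> 540 52
SUB      -> 488
NEG      -> -488
PUSH 9   -> -488 9
SWAP     -> 9 -488
LOAD 2   -> 9 -488 -60
SWAP     -> 9 -60 -488
ROT      -> -60 -488 9
DUP      -> -60 -488 9 9
SUB      -> -60 -488 0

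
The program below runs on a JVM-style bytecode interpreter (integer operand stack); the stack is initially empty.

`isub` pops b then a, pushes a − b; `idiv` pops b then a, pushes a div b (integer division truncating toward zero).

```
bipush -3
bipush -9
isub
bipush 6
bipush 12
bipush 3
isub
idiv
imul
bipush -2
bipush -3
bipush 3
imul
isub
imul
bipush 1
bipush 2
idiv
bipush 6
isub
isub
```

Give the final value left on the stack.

bipush -3 : -3
bipush -9 : -3 -9
isub      : 6
bipush 6  : 6 6
bipush 12 : 6 6 12
bipush 3  : 6 6 12 3
isub      : 6 6 9
idiv      : 6 0
imul      : 0
bipush -2 : 0 -2
bipush -3 : 0 -2 -3
bipush 3  : 0 -2 -3 3
imul      : 0 -2 -9
isub      : 0 7
imul      : 0
bipush 1  : 0 1
bipush 2  : 0 1 2
idiv      : 0 0
bipush 6  : 0 0 6
isub      : 0 -6
isub      : 6

6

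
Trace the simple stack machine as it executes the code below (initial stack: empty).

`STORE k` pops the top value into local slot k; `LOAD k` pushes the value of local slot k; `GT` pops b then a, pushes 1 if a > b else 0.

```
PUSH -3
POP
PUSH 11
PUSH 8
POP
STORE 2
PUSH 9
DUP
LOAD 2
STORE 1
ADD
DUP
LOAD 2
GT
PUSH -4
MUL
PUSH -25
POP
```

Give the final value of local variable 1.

11

PUSH -3  : [-3]
POP      : []
PUSH 11  : [11]
PUSH 8   : [11, 8]
POP      : [11]
STORE 2  : []
PUSH 9   : [9]
DUP      : [9, 9]
LOAD 2   : [9, 9, 11]
STORE 1  : [9, 9]
ADD      : [18]
DUP      : [18, 18]
LOAD 2   : [18, 18, 11]
GT       : [18, 1]
PUSH -4  : [18, 1, -4]
MUL      : [18, -4]
PUSH -25 : [18, -4, -25]
POP      : [18, -4]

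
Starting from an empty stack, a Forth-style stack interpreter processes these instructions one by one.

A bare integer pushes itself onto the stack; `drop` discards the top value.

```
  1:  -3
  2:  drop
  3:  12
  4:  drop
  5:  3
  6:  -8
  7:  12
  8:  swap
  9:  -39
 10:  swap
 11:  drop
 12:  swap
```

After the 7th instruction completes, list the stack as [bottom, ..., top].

-3   : [-3]
drop : []
12   : [12]
drop : []
3    : [3]
-8   : [3, -8]
12   : [3, -8, 12]

[3, -8, 12]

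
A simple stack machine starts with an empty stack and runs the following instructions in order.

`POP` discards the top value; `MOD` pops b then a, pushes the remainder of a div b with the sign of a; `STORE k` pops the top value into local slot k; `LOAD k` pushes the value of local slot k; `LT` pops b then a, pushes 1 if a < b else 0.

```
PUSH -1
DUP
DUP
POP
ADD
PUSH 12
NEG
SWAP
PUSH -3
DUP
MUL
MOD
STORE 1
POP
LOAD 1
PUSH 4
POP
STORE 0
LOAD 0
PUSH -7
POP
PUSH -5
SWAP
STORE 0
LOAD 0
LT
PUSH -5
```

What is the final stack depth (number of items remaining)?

2

PUSH -1 → -1
DUP     → -1 -1
DUP     → -1 -1 -1
POP     → -1 -1
ADD     → -2
PUSH 12 → -2 12
NEG     → -2 -12
SWAP    → -12 -2
PUSH -3 → -12 -2 -3
DUP     → -12 -2 -3 -3
MUL     → -12 -2 9
MOD     → -12 -2
STORE 1 → -12
POP     → (empty)
LOAD 1  → -2
PUSH 4  → -2 4
POP     → -2
STORE 0 → (empty)
LOAD 0  → -2
PUSH -7 → -2 -7
POP     → -2
PUSH -5 → -2 -5
SWAP    → -5 -2
STORE 0 → -5
LOAD 0  → -5 -2
LT      → 1
PUSH -5 → 1 -5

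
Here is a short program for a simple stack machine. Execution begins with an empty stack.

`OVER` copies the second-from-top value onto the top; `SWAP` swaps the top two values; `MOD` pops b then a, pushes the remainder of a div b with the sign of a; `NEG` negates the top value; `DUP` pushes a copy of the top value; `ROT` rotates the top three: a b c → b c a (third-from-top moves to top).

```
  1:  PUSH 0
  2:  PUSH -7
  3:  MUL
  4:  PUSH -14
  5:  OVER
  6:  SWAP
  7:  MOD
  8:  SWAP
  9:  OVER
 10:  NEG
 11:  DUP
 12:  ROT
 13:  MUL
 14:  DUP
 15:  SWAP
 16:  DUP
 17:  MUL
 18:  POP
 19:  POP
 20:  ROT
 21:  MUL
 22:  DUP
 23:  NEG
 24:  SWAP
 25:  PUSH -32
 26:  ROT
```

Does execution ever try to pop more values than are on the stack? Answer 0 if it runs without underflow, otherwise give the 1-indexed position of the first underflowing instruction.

20

PUSH 0   -> 0
PUSH -7  -> 0 -7
MUL      -> 0
PUSH -14 -> 0 -14
OVER     -> 0 -14 0
SWAP     -> 0 0 -14
MOD      -> 0 0
SWAP     -> 0 0
OVER     -> 0 0 0
NEG      -> 0 0 0
DUP      -> 0 0 0 0
ROT      -> 0 0 0 0
MUL      -> 0 0 0
DUP      -> 0 0 0 0
SWAP     -> 0 0 0 0
DUP      -> 0 0 0 0 0
MUL      -> 0 0 0 0
POP      -> 0 0 0
POP      -> 0 0
ROT  — needs 3 operands, stack has 2 → underflow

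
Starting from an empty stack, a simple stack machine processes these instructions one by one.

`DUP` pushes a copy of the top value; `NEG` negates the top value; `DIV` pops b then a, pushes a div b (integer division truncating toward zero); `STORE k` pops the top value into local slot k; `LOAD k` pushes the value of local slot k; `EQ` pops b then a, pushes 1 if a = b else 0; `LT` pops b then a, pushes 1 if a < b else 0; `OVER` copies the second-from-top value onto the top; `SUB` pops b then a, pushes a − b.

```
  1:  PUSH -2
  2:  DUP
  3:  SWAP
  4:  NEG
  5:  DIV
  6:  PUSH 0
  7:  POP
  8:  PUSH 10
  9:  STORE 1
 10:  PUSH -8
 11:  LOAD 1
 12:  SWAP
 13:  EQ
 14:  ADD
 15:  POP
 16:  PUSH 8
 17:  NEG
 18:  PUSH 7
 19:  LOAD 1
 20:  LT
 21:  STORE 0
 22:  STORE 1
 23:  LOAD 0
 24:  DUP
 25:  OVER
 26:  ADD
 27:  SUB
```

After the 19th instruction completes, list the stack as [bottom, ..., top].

PUSH -2  [-2]
DUP      [-2, -2]
SWAP     [-2, -2]
NEG      [-2, 2]
DIV      [-1]
PUSH 0   [-1, 0]
POP      [-1]
PUSH 10  [-1, 10]
STORE 1  [-1]
PUSH -8  [-1, -8]
LOAD 1   [-1, -8, 10]
SWAP     [-1, 10, -8]
EQ       [-1, 0]
ADD      [-1]
POP      []
PUSH 8   [8]
NEG      [-8]
PUSH 7   [-8, 7]
LOAD 1   [-8, 7, 10]

[-8, 7, 10]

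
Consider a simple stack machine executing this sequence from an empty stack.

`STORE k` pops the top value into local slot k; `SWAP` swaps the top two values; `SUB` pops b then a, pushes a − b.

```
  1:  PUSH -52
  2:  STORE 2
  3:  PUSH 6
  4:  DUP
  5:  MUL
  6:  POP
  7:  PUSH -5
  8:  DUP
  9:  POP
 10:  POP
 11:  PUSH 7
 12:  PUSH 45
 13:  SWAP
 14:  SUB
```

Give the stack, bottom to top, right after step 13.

PUSH -52 -> -52
STORE 2  -> (empty)
PUSH 6   -> 6
DUP      -> 6 6
MUL      -> 36
POP      -> (empty)
PUSH -5  -> -5
DUP      -> -5 -5
POP      -> -5
POP      -> (empty)
PUSH 7   -> 7
PUSH 45  -> 7 45
SWAP     -> 45 7

[45, 7]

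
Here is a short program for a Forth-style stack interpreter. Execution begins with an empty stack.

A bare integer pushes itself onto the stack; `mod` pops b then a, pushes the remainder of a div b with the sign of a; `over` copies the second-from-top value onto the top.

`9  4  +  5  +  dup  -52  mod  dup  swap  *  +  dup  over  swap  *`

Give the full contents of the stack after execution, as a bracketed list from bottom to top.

9    : 9
4    : 9 4
+    : 13
5    : 13 5
+    : 18
dup  : 18 18
-52  : 18 18 -52
mod  : 18 18
dup  : 18 18 18
swap : 18 18 18
*    : 18 324
+    : 342
dup  : 342 342
over : 342 342 342
swap : 342 342 342
*    : 342 116964

[342, 116964]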